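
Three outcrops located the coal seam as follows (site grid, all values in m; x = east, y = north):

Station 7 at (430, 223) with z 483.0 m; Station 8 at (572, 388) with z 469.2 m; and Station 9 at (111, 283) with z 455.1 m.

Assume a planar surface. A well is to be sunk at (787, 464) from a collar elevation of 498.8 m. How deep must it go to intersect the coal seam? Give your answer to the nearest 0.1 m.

26.7 m

Two edge vectors: Station 7→Station 8 = (142, 165, -13.8), Station 7→Station 9 = (-319, 60, -27.9).
Normal n = (Station 7→Station 8) × (Station 7→Station 9) = (-3775.5, 8364, 61155).
So ∂z/∂x = −n_x/n_z = 0.06174 and ∂z/∂y = −n_y/n_z = −0.13677.
Intercept c from Station 7: 483 − 26.55 + 30.50 = 486.95.
At (787, 464): z_contact = 48.59 − 63.46 + 486.95 = 472.08 m.
Depth below ground = 498.8 − 472.08 = 26.7 m.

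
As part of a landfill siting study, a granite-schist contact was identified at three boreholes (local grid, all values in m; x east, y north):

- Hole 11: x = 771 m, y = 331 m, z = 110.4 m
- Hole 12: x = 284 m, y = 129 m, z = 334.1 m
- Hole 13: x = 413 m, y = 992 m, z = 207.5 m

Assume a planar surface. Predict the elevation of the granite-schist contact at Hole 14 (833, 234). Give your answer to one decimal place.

92.1 m

Let the plane be z = a·x + b·y + c.
Hole 12−Hole 11: −487a − 202b = 223.7;  Hole 13−Hole 11: −358a + 661b = 97.1.
Solving gives a = −0.42484, b = −0.08319.
Then c = 110.4 − a·771 − b·331 = 465.49.
At (833, 234): z = −353.9 − 19.5 + 465.49 = 92.1 m.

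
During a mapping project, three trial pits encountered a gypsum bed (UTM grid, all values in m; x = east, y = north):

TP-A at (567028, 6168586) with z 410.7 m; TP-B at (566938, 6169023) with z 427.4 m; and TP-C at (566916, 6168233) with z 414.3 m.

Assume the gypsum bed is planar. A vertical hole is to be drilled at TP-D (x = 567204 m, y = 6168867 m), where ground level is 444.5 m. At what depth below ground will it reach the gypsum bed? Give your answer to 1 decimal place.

Two edge vectors: TP-A→TP-B = (-90, 437, 16.7), TP-A→TP-C = (-112, -353, 3.6).
Normal n = (TP-A→TP-B) × (TP-A→TP-C) = (7468.3, -1546.4, 80714).
So ∂z/∂x = −n_x/n_z = −0.092527938 and ∂z/∂y = −n_y/n_z = 0.019159006.
Intercept c from TP-A: 410.7 + 52465.93 − 118183.98 = −65307.34.
At (567204, 6168867): z_contact = −52482.22 + 118189.36 − 65307.34 = 399.80 m.
Depth below ground = 444.5 − 399.80 = 44.7 m.

44.7 m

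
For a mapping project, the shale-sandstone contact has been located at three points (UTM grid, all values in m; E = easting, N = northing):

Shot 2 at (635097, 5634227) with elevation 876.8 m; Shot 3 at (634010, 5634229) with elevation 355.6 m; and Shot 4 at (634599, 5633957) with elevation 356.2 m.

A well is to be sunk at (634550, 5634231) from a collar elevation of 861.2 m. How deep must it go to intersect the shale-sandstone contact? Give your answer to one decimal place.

243.6 m

Let the plane be z = a·E + b·N + c.
Shot 3−Shot 2: −1087a + 2b = −521.2;  Shot 4−Shot 2: −498a − 270b = −520.6.
Solving gives a = 0.481398776, b = 1.040234850.
Then c = 876.8 − a·635097 − b·5634227 = −6165777.40.
At (634550, 5634231): z_contact = 305471.59 + 5860923.44 − 6165777.40 = 617.64 m.
Depth below ground = 861.2 − 617.64 = 243.6 m.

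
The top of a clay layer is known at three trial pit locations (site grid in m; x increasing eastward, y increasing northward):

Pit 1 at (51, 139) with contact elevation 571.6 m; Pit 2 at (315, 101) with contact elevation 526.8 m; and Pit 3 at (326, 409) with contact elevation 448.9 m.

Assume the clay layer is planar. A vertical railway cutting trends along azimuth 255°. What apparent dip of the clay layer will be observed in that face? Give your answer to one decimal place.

14.7°

Two edge vectors: Pit 1→Pit 2 = (264, -38, -44.8), Pit 1→Pit 3 = (275, 270, -122.7).
Normal n = (Pit 1→Pit 2) × (Pit 1→Pit 3) = (16758.6, 20072.8, 81730).
So ∂z/∂x = −n_x/n_z = −0.20505 and ∂z/∂y = −n_y/n_z = −0.24560.
Unit vector along 255° is (sin 255°, cos 255°) = (-0.9659, -0.2588).
Slope in that direction = a·(-0.9659) + b·(-0.2588) = 0.26163.
Apparent dip = arctan|0.26163| = 14.7° (true dip is 17.7°, so apparent ≤ true as expected).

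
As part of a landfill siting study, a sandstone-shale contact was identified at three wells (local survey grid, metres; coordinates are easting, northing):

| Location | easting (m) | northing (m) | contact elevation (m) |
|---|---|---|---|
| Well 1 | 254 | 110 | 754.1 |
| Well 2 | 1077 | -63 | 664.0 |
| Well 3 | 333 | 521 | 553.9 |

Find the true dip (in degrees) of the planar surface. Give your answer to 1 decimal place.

Let the plane be z = a·easting + b·northing + c.
Well 2−Well 1: 823a − 173b = −90.1;  Well 3−Well 1: 79a + 411b = −200.2.
Solving gives a = −0.20364, b = −0.44796.
Gradient magnitude |∇z| = √(a² + b²) = √(0.04147 + 0.20067) = 0.49208.
True dip = arctan(0.49208) = 26.2°, dipping toward NNE (azimuth ≈ 024°).

26.2°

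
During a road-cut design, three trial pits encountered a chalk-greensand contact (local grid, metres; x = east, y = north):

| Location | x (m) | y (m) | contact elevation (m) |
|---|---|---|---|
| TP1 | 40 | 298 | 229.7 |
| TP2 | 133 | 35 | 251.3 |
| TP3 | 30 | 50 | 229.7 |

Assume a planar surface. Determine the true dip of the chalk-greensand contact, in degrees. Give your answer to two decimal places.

11.79°

Two edge vectors: TP1→TP2 = (93, -263, 21.6), TP1→TP3 = (-10, -248, 0).
Normal n = (TP1→TP2) × (TP1→TP3) = (5356.8, -216, -25694).
So ∂z/∂x = −n_x/n_z = 0.20848 and ∂z/∂y = −n_y/n_z = −0.00841.
Gradient magnitude |∇z| = √(a² + b²) = √(0.04347 + 0.00007) = 0.20865.
True dip = arctan(0.20865) = 11.79°, dipping toward W (azimuth ≈ 272°).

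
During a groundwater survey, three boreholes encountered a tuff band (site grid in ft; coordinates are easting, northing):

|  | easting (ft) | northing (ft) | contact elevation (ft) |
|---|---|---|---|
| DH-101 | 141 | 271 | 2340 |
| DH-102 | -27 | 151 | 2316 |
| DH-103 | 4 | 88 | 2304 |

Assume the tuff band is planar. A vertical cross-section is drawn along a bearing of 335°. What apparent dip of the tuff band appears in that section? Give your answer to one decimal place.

9.8°

Two edge vectors: DH-101→DH-102 = (-168, -120, -24), DH-101→DH-103 = (-137, -183, -36).
Normal n = (DH-101→DH-102) × (DH-101→DH-103) = (-72, -2760, 14304).
So ∂z/∂easting = −n_x/n_z = 0.00503 and ∂z/∂northing = −n_y/n_z = 0.19295.
Unit vector along 335° is (sin 335°, cos 335°) = (-0.4226, 0.9063).
Slope in that direction = a·(-0.4226) + b·(0.9063) = 0.17275.
Apparent dip = arctan|0.17275| = 9.8° (true dip is 10.9°, so apparent ≤ true as expected).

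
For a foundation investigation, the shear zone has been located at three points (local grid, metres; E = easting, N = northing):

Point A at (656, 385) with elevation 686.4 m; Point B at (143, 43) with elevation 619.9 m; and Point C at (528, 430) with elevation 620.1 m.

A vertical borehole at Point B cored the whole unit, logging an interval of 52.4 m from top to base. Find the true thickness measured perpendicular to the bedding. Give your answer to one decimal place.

Let the plane be z = a·E + b·N + c.
Point B−Point A: −513a − 342b = −66.5;  Point C−Point A: −128a + 45b = −66.3.
Solving gives a = 0.38389, b = −0.38139.
|∇z| = √(a²+b²) = 0.54113, so dip δ = arctan(0.54113) = 28.42°.
True thickness = vertical thickness × cos δ = 52.4 × cos 28.42° = 46.1 m.

46.1 m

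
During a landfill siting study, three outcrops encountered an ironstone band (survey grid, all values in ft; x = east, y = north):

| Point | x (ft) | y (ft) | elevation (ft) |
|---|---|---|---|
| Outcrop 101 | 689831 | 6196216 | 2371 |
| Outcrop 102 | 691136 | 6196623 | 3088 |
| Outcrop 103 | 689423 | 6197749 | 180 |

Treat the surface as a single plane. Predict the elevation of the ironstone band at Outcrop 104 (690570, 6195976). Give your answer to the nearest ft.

Two edge vectors: Outcrop 101→Outcrop 102 = (1305, 407, 717), Outcrop 101→Outcrop 103 = (-408, 1533, -2191).
Normal n = (Outcrop 101→Outcrop 102) × (Outcrop 101→Outcrop 103) = (-1990898, 2566719, 2166621).
So ∂z/∂x = −n_x/n_z = 0.91889537 and ∂z/∂y = −n_y/n_z = −1.18466451.
Intercept c from Outcrop 101: 2371 − 633882.51 + 7340437.18 = 6708925.67.
At (690570, 6195976): z = 634561.6 − 7340152.9 + 6708925.67 = 3334.4 ft.

3334 ft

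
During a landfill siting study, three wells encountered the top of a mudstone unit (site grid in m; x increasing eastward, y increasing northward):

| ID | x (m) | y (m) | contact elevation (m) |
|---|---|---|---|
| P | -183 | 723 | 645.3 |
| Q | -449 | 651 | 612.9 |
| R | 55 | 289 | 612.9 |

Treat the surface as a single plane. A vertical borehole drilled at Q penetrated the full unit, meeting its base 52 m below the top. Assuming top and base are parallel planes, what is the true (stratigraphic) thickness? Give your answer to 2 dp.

51.41 m

Two edge vectors: P→Q = (-266, -72, -32.4), P→R = (238, -434, -32.4).
Normal n = (P→Q) × (P→R) = (-11728.8, -16329.6, 132580).
So ∂z/∂x = −n_x/n_z = 0.08847 and ∂z/∂y = −n_y/n_z = 0.12317.
|∇z| = √(a²+b²) = 0.15165, so dip δ = arctan(0.15165) = 8.62°.
True thickness = vertical thickness × cos δ = 52 × cos 8.62° = 51.41 m.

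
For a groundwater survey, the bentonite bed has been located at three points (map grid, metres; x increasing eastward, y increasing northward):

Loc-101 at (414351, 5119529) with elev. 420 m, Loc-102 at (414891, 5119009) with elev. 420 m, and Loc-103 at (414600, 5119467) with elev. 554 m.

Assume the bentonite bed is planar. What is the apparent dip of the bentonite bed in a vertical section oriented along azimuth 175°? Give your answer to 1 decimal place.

34.5°

Two edge vectors: Loc-101→Loc-102 = (540, -520, 0), Loc-101→Loc-103 = (249, -62, 134).
Normal n = (Loc-101→Loc-102) × (Loc-101→Loc-103) = (-69680, -72360, 96000).
So ∂z/∂x = −n_x/n_z = 0.72583 and ∂z/∂y = −n_y/n_z = 0.75375.
Unit vector along 175° is (sin 175°, cos 175°) = (0.0872, -0.9962).
Slope in that direction = a·(0.0872) + b·(-0.9962) = −0.68762.
Apparent dip = arctan|0.68762| = 34.5° (true dip is 46.3°, so apparent ≤ true as expected).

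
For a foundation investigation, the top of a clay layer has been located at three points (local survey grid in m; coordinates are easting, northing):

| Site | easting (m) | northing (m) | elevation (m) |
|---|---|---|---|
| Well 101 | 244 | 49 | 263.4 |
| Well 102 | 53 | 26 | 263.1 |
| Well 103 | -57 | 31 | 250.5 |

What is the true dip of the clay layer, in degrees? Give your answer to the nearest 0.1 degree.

Let the plane be z = a·easting + b·northing + c.
Well 102−Well 101: −191a − 23b = −0.3;  Well 103−Well 101: −301a − 18b = −12.9.
Solving gives a = 0.08359, b = −0.68109.
Gradient magnitude |∇z| = √(a² + b²) = √(0.00699 + 0.46388) = 0.68620.
True dip = arctan(0.68620) = 34.5°, dipping toward N (azimuth ≈ 353°).

34.5°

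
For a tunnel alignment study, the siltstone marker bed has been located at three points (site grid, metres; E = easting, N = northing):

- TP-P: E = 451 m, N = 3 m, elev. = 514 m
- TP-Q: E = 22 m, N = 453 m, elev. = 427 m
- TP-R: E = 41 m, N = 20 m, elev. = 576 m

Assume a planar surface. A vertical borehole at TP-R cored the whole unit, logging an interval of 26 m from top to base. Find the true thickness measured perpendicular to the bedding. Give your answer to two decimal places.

Let the plane be z = a·E + b·N + c.
TP-Q−TP-P: −429a + 450b = −87;  TP-R−TP-P: −410a + 17b = 62.
Solving gives a = −0.16579, b = −0.35139.
|∇z| = √(a²+b²) = 0.38853, so dip δ = arctan(0.38853) = 21.23°.
True thickness = vertical thickness × cos δ = 26 × cos 21.23° = 24.24 m.

24.24 m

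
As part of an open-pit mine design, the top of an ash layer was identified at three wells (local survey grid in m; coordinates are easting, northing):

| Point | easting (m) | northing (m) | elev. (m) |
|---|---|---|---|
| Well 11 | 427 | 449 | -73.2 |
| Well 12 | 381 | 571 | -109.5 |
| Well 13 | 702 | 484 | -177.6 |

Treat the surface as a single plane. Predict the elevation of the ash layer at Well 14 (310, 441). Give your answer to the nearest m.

Two edge vectors: Well 11→Well 12 = (-46, 122, -36.3), Well 11→Well 13 = (275, 35, -104.4).
Normal n = (Well 11→Well 12) × (Well 11→Well 13) = (-11466.3, -14784.9, -35160).
So ∂z/∂easting = −n_x/n_z = −0.32612 and ∂z/∂northing = −n_y/n_z = −0.42050.
Intercept c from Well 11: -73.2 + 139.25 + 188.81 = 254.86.
At (310, 441): z = −101.1 − 185.4 + 254.86 = -31.7 m.

-32 m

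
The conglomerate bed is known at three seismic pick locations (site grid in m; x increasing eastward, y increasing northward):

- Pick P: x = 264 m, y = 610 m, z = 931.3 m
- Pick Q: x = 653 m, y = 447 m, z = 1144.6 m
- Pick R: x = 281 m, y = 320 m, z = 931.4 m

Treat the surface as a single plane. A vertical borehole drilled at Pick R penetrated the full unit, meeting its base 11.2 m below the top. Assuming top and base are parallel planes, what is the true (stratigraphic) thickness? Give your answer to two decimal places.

Let the plane be z = a·x + b·y + c.
Pick Q−Pick P: 389a − 163b = 213.3;  Pick R−Pick P: 17a − 290b = 0.1.
Solving gives a = 0.56199, b = 0.03260.
|∇z| = √(a²+b²) = 0.56293, so dip δ = arctan(0.56293) = 29.38°.
True thickness = vertical thickness × cos δ = 11.2 × cos 29.38° = 9.76 m.

9.76 m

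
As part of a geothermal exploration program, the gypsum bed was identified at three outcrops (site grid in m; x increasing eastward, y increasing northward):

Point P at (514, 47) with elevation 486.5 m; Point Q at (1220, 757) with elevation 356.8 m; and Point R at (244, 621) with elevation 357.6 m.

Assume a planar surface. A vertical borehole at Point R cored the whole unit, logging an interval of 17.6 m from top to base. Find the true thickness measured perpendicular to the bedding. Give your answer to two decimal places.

Let the plane be z = a·x + b·y + c.
Point Q−Point P: 706a + 710b = −129.7;  Point R−Point P: −270a + 574b = −128.9.
Solving gives a = 0.02860, b = −0.21111.
|∇z| = √(a²+b²) = 0.21304, so dip δ = arctan(0.21304) = 12.03°.
True thickness = vertical thickness × cos δ = 17.6 × cos 12.03° = 17.21 m.

17.21 m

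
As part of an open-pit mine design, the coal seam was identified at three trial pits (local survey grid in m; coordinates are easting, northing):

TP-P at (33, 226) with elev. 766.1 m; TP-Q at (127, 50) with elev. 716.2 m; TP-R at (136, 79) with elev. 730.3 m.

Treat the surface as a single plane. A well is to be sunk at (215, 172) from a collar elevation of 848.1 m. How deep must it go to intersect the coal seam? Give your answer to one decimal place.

60.5 m

Let the plane be z = a·easting + b·northing + c.
TP-Q−TP-P: 94a − 176b = −49.9;  TP-R−TP-P: 103a − 147b = −35.8.
Solving gives a = 0.24002, b = 0.41172.
Then c = 766.1 − a·33 − b·226 = 665.13.
At (215, 172): z_contact = 51.60 + 70.82 + 665.13 = 787.55 m.
Depth below ground = 848.1 − 787.55 = 60.5 m.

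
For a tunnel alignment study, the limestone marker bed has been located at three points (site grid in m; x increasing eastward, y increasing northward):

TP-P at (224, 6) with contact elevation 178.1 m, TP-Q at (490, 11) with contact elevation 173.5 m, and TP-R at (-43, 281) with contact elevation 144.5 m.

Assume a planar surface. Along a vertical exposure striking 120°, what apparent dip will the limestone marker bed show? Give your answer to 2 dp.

3.18°

Two edge vectors: TP-P→TP-Q = (266, 5, -4.6), TP-P→TP-R = (-267, 275, -33.6).
Normal n = (TP-P→TP-Q) × (TP-P→TP-R) = (1097, 10165.8, 74485).
So ∂z/∂x = −n_x/n_z = −0.01473 and ∂z/∂y = −n_y/n_z = −0.13648.
Unit vector along 120° is (sin 120°, cos 120°) = (0.8660, -0.5000).
Slope in that direction = a·(0.8660) + b·(-0.5000) = 0.05549.
Apparent dip = arctan|0.05549| = 3.18° (true dip is 7.8°, so apparent ≤ true as expected).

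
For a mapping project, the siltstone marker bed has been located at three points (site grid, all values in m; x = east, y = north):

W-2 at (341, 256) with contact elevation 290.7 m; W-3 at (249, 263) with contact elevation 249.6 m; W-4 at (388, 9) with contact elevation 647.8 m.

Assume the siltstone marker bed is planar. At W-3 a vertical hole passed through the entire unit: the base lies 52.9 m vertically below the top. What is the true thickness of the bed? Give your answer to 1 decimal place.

Let the plane be z = a·x + b·y + c.
W-3−W-2: −92a + 7b = −41.1;  W-4−W-2: 47a − 247b = 357.1.
Solving gives a = 0.34168, b = −1.38073.
|∇z| = √(a²+b²) = 1.42238, so dip δ = arctan(1.42238) = 54.89°.
True thickness = vertical thickness × cos δ = 52.9 × cos 54.89° = 30.4 m.

30.4 m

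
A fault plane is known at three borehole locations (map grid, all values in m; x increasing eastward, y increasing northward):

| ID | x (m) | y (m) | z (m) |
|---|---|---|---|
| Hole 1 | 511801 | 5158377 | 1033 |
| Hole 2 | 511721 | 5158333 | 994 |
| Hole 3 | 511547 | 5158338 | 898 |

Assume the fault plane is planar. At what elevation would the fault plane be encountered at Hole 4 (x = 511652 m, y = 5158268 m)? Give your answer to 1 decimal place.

Two edge vectors: Hole 1→Hole 2 = (-80, -44, -39), Hole 1→Hole 3 = (-254, -39, -135).
Normal n = (Hole 1→Hole 2) × (Hole 1→Hole 3) = (4419, -894, -8056).
So ∂z/∂x = −n_x/n_z = 0.548535253 and ∂z/∂y = −n_y/n_z = −0.110973188.
Intercept c from Hole 1: 1033 − 280740.89 + 572441.54 = 292733.65.
At (511652, 5158268): z = 280659.2 − 572429.4 + 292733.65 = 963.4 m.

963.4 m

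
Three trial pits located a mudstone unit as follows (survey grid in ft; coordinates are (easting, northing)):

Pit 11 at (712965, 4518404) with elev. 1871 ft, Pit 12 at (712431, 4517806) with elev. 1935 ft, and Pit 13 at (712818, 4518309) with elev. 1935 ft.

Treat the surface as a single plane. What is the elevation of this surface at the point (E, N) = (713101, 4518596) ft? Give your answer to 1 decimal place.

1881.2 ft

Two edge vectors: Pit 11→Pit 12 = (-534, -598, 64), Pit 11→Pit 13 = (-147, -95, 64).
Normal n = (Pit 11→Pit 12) × (Pit 11→Pit 13) = (-32192, 24768, -37176).
So ∂z/∂E = −n_x/n_z = −0.865935012 and ∂z/∂N = −n_y/n_z = 0.666236281.
Intercept c from Pit 11: 1871 + 617381.36 − 3010324.68 = −2391072.32.
At (713101, 4518596): z = −617499.1 + 3010452.6 − 2391072.32 = 1881.2 ft.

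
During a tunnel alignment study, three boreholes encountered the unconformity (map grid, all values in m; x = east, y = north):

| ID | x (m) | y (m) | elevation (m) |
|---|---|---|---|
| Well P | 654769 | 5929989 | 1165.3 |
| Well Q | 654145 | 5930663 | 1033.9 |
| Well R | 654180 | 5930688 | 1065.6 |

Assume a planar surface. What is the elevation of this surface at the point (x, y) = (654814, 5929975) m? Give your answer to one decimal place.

1188.2 m

Two edge vectors: Well P→Well Q = (-624, 674, -131.4), Well P→Well R = (-589, 699, -99.7).
Normal n = (Well P→Well Q) × (Well P→Well R) = (24650.8, 15181.8, -39190).
So ∂z/∂x = −n_x/n_z = 0.629007400 and ∂z/∂y = −n_y/n_z = 0.387389640.
Intercept c from Well P: 1165.3 − 411854.55 − 2297216.31 = −2707905.55.
At (654814, 5929975): z = 411882.9 + 2297210.9 − 2707905.55 = 1188.2 m.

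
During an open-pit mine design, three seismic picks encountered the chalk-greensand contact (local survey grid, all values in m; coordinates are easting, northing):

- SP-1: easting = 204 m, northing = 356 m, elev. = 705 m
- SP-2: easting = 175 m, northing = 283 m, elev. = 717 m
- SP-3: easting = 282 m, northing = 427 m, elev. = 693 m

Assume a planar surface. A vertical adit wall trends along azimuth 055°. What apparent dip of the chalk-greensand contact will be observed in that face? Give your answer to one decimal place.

Let the plane be z = a·easting + b·northing + c.
SP-2−SP-1: −29a − 73b = 12;  SP-3−SP-1: 78a + 71b = −12.
Solving gives a = −0.00660, b = −0.16176.
Unit vector along 055° is (sin 55°, cos 55°) = (0.8192, 0.5736).
Slope in that direction = a·(0.8192) + b·(0.5736) = −0.09819.
Apparent dip = arctan|0.09819| = 5.6° (true dip is 9.2°, so apparent ≤ true as expected).

5.6°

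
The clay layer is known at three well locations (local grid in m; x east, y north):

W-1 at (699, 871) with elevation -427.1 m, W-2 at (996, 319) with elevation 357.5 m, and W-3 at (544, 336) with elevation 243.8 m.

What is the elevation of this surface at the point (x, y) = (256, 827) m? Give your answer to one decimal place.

Let the plane be z = a·x + b·y + c.
W-2−W-1: 297a − 552b = 784.6;  W-3−W-1: −155a − 535b = 670.9.
Solving gives a = 0.20218, b = −1.31259.
Then c = -427.1 − a·699 − b·871 = 574.85.
At (256, 827): z = 51.8 − 1085.5 + 574.85 = -458.9 m.

-458.9 m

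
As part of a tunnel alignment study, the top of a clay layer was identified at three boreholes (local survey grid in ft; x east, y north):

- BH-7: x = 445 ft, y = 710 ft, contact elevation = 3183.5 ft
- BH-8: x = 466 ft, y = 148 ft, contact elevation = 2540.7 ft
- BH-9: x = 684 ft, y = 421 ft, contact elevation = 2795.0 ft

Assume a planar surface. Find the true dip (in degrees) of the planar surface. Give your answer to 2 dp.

49.29°

Two edge vectors: BH-7→BH-8 = (21, -562, -642.8), BH-7→BH-9 = (239, -289, -388.5).
Normal n = (BH-7→BH-8) × (BH-7→BH-9) = (32567.8, -145470.7, 128249).
So ∂z/∂x = −n_x/n_z = −0.25394 and ∂z/∂y = −n_y/n_z = 1.13428.
Gradient magnitude |∇z| = √(a² + b²) = √(0.06449 + 1.28660) = 1.16236.
True dip = arctan(1.16236) = 49.29°, dipping toward SSE (azimuth ≈ 167°).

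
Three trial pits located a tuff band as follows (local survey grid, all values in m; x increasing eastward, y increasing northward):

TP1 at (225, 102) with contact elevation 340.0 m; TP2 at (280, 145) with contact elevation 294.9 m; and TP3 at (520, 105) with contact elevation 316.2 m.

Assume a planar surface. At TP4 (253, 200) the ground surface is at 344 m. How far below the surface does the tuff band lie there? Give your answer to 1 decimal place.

Two edge vectors: TP1→TP2 = (55, 43, -45.1), TP1→TP3 = (295, 3, -23.8).
Normal n = (TP1→TP2) × (TP1→TP3) = (-888.1, -11995.5, -12520).
So ∂z/∂x = −n_x/n_z = −0.07093 and ∂z/∂y = −n_y/n_z = −0.95811.
Intercept c from TP1: 340 + 15.96 + 97.73 = 453.69.
At (253, 200): z_contact = −17.95 − 191.62 + 453.69 = 244.12 m.
Depth below ground = 344 − 244.12 = 99.9 m.

99.9 m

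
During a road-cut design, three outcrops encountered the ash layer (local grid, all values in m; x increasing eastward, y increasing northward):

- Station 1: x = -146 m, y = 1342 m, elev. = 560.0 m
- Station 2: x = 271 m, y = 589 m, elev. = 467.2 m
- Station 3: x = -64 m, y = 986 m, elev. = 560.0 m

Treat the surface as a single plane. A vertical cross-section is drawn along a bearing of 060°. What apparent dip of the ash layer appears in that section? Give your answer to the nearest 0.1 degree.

Two edge vectors: Station 1→Station 2 = (417, -753, -92.8), Station 1→Station 3 = (82, -356, 0).
Normal n = (Station 1→Station 2) × (Station 1→Station 3) = (-33036.8, -7609.6, -86706).
So ∂z/∂x = −n_x/n_z = −0.38102 and ∂z/∂y = −n_y/n_z = −0.08776.
Unit vector along 060° is (sin 60°, cos 60°) = (0.8660, 0.5000).
Slope in that direction = a·(0.8660) + b·(0.5000) = −0.37386.
Apparent dip = arctan|0.37386| = 20.5° (true dip is 21.4°, so apparent ≤ true as expected).

20.5°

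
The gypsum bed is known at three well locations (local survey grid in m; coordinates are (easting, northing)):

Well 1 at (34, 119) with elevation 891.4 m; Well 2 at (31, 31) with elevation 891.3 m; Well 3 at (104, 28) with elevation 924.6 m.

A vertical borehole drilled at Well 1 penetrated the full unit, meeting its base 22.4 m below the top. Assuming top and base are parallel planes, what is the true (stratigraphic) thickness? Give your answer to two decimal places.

Two edge vectors: Well 1→Well 2 = (-3, -88, -0.1), Well 1→Well 3 = (70, -91, 33.2).
Normal n = (Well 1→Well 2) × (Well 1→Well 3) = (-2930.7, 92.6, 6433).
So ∂z/∂E = −n_x/n_z = 0.45557 and ∂z/∂N = −n_y/n_z = −0.01439.
|∇z| = √(a²+b²) = 0.45580, so dip δ = arctan(0.45580) = 24.50°.
True thickness = vertical thickness × cos δ = 22.4 × cos 24.50° = 20.38 m.

20.38 m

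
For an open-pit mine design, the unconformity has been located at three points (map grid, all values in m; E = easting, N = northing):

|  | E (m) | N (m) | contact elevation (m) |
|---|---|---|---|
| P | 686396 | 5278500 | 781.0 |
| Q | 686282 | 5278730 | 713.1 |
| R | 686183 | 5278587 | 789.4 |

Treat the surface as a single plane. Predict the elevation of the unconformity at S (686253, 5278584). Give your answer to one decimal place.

Two edge vectors: P→Q = (-114, 230, -67.9), P→R = (-213, 87, 8.4).
Normal n = (P→Q) × (P→R) = (7839.3, 15420.3, 39072).
So ∂z/∂E = −n_x/n_z = −0.200637285 and ∂z/∂N = −n_y/n_z = −0.394663698.
Intercept c from P: 781 + 137716.63 + 2083232.33 = 2221729.96.
At (686253, 5278584): z = −137687.9 − 2083265.5 + 2221729.96 = 776.5 m.

776.5 m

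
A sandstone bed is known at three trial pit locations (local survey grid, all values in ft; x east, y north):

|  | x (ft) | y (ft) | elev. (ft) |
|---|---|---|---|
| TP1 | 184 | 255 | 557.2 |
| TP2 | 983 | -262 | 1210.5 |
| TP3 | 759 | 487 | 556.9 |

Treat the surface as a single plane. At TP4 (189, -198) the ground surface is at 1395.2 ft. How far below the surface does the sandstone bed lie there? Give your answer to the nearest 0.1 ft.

483.6 ft

Two edge vectors: TP1→TP2 = (799, -517, 653.3), TP1→TP3 = (575, 232, -0.3).
Normal n = (TP1→TP2) × (TP1→TP3) = (-151410.5, 375887.2, 482643).
So ∂z/∂x = −n_x/n_z = 0.31371 and ∂z/∂y = −n_y/n_z = −0.77881.
Intercept c from TP1: 557.2 − 57.72 + 198.60 = 698.07.
At (189, -198): z_contact = 59.29 + 154.20 + 698.07 = 911.57 ft.
Depth below ground = 1395.2 − 911.57 = 483.6 ft.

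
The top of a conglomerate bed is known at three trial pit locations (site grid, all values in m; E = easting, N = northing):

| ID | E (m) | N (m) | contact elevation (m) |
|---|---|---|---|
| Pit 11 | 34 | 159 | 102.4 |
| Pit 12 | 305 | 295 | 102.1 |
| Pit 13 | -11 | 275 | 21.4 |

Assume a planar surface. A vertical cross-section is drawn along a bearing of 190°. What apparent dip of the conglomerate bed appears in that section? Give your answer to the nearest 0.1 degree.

Let the plane be z = a·E + b·N + c.
Pit 12−Pit 11: 271a + 136b = −0.3;  Pit 13−Pit 11: −45a + 116b = −81.
Solving gives a = 0.29240, b = −0.58485.
Unit vector along 190° is (sin 190°, cos 190°) = (-0.1736, -0.9848).
Slope in that direction = a·(-0.1736) + b·(-0.9848) = 0.52519.
Apparent dip = arctan|0.52519| = 27.7° (true dip is 33.2°, so apparent ≤ true as expected).

27.7°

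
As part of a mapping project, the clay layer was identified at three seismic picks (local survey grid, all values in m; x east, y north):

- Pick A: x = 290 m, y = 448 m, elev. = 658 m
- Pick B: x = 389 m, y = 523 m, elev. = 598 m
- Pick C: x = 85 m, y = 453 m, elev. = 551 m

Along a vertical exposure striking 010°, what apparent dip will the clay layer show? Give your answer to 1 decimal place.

Two edge vectors: Pick A→Pick B = (99, 75, -60), Pick A→Pick C = (-205, 5, -107).
Normal n = (Pick A→Pick B) × (Pick A→Pick C) = (-7725, 22893, 15870).
So ∂z/∂x = −n_x/n_z = 0.48677 and ∂z/∂y = −n_y/n_z = −1.44253.
Unit vector along 010° is (sin 10°, cos 10°) = (0.1736, 0.9848).
Slope in that direction = a·(0.1736) + b·(0.9848) = −1.33609.
Apparent dip = arctan|1.33609| = 53.2° (true dip is 56.7°, so apparent ≤ true as expected).

53.2°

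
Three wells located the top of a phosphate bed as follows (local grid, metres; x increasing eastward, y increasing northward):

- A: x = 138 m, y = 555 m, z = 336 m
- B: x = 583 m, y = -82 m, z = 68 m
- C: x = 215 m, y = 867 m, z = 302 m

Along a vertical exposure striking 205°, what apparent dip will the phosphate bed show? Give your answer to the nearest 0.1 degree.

Let the plane be z = a·x + b·y + c.
B−A: 445a − 637b = −268;  C−A: 77a + 312b = −34.
Solving gives a = −0.56030, b = 0.02930.
Unit vector along 205° is (sin 205°, cos 205°) = (-0.4226, -0.9063).
Slope in that direction = a·(-0.4226) + b·(-0.9063) = 0.21023.
Apparent dip = arctan|0.21023| = 11.9° (true dip is 29.3°, so apparent ≤ true as expected).

11.9°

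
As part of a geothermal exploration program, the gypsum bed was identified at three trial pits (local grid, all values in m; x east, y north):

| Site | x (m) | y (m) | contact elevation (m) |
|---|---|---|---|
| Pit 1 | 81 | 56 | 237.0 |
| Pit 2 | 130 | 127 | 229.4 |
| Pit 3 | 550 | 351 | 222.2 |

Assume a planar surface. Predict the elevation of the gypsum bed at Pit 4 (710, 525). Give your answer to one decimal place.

206.1 m

Two edge vectors: Pit 1→Pit 2 = (49, 71, -7.6), Pit 1→Pit 3 = (469, 295, -14.8).
Normal n = (Pit 1→Pit 2) × (Pit 1→Pit 3) = (1191.2, -2839.2, -18844).
So ∂z/∂x = −n_x/n_z = 0.06321 and ∂z/∂y = −n_y/n_z = −0.15067.
Intercept c from Pit 1: 237 − 5.12 + 8.44 = 240.32.
At (710, 525): z = 44.9 − 79.1 + 240.32 = 206.1 m.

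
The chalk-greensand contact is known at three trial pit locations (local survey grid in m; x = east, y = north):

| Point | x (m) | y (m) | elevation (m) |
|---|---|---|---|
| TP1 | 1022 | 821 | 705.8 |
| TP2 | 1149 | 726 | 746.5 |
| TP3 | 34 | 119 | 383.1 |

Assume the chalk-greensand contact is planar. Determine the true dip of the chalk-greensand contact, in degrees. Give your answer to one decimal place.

Let the plane be z = a·x + b·y + c.
TP2−TP1: 127a − 95b = 40.7;  TP3−TP1: −988a − 702b = −322.7.
Solving gives a = 0.32362, b = 0.00421.
Gradient magnitude |∇z| = √(a² + b²) = √(0.10473 + 0.00002) = 0.32365.
True dip = arctan(0.32365) = 17.9°, dipping toward W (azimuth ≈ 269°).

17.9°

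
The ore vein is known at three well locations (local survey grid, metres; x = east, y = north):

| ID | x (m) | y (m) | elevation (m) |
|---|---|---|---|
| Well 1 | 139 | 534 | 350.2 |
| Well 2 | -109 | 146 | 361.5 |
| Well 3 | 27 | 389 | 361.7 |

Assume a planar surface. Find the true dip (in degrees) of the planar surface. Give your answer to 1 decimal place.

Let the plane be z = a·x + b·y + c.
Well 2−Well 1: −248a − 388b = 11.3;  Well 3−Well 1: −112a − 145b = 11.5.
Solving gives a = −0.37667, b = 0.21163.
Gradient magnitude |∇z| = √(a² + b²) = √(0.14188 + 0.04479) = 0.43205.
True dip = arctan(0.43205) = 23.4°, dipping toward ESE (azimuth ≈ 119°).

23.4°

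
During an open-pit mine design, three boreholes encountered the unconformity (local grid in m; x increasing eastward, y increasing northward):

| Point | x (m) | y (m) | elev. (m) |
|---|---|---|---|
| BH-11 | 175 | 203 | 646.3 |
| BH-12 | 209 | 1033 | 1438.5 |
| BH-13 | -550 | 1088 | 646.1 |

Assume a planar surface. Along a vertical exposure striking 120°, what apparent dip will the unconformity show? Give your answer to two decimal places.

Let the plane be z = a·x + b·y + c.
BH-12−BH-11: 34a + 830b = 792.2;  BH-13−BH-11: −725a + 885b = −0.2.
Solving gives a = 1.10987, b = 0.90899.
Unit vector along 120° is (sin 120°, cos 120°) = (0.8660, -0.5000).
Slope in that direction = a·(0.8660) + b·(-0.5000) = 0.50668.
Apparent dip = arctan|0.50668| = 26.87° (true dip is 55.1°, so apparent ≤ true as expected).

26.87°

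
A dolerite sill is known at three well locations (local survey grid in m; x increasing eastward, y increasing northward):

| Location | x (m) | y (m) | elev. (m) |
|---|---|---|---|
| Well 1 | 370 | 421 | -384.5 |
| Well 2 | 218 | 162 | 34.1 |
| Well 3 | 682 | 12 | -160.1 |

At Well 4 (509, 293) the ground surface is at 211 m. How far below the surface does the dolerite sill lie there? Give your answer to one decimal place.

558.0 m

Let the plane be z = a·x + b·y + c.
Well 2−Well 1: −152a − 259b = 418.6;  Well 3−Well 1: 312a − 409b = 224.4.
Solving gives a = −0.79096, b = −1.15203.
Then c = -384.5 − a·370 − b·421 = 393.16.
At (509, 293): z_contact = −402.60 − 337.54 + 393.16 = -346.98 m.
Depth below ground = 211 − (-346.98) = 558.0 m.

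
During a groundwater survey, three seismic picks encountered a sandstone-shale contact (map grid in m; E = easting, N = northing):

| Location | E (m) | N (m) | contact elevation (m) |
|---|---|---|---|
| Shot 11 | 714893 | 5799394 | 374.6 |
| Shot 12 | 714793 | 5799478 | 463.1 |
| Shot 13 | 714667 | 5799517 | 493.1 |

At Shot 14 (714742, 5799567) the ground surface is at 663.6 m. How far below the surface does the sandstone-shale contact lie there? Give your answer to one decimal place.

99.1 m

Two edge vectors: Shot 11→Shot 12 = (-100, 84, 88.5), Shot 11→Shot 13 = (-226, 123, 118.5).
Normal n = (Shot 11→Shot 12) × (Shot 11→Shot 13) = (-931.5, -8151, 6684).
So ∂z/∂E = −n_x/n_z = 0.139362657 and ∂z/∂N = −n_y/n_z = 1.219479354.
Intercept c from Shot 11: 374.6 − 99629.39 − 7072241.25 = −7171496.03.
At (714742, 5799567): z_contact = 99608.34 + 7072452.22 − 7171496.03 = 564.53 m.
Depth below ground = 663.6 − 564.53 = 99.1 m.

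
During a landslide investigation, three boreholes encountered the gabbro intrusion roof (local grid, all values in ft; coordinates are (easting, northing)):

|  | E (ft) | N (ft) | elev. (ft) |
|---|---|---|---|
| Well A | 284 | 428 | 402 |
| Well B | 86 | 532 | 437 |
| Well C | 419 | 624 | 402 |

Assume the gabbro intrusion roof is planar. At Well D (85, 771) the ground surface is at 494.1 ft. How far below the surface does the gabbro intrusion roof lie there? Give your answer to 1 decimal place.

35.6 ft

Two edge vectors: Well A→Well B = (-198, 104, 35), Well A→Well C = (135, 196, 0).
Normal n = (Well A→Well B) × (Well A→Well C) = (-6860, 4725, -52848).
So ∂z/∂E = −n_x/n_z = −0.12981 and ∂z/∂N = −n_y/n_z = 0.08941.
Intercept c from Well A: 402 + 36.86 − 38.27 = 400.60.
At (85, 771): z_contact = −11.03 + 68.93 + 400.60 = 458.50 ft.
Depth below ground = 494.1 − 458.50 = 35.6 ft.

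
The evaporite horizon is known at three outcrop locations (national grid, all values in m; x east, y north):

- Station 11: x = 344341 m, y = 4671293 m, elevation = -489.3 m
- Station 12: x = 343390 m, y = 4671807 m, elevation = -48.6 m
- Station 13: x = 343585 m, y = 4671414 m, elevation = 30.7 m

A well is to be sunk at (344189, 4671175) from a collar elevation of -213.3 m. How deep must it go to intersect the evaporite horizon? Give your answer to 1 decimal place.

Let the plane be z = a·x + b·y + c.
Station 12−Station 11: −951a + 514b = 440.7;  Station 13−Station 11: −756a + 121b = 520.
Solving gives a = −0.782249107, b = −0.589920040.
Then c = -489.3 − a·344341 − b·4671293 = 3024560.49.
At (344189, 4671175): z_contact = −269241.54 − 2755619.74 + 3024560.49 = -300.79 m.
Depth below ground = -213.3 − (-300.79) = 87.5 m.

87.5 m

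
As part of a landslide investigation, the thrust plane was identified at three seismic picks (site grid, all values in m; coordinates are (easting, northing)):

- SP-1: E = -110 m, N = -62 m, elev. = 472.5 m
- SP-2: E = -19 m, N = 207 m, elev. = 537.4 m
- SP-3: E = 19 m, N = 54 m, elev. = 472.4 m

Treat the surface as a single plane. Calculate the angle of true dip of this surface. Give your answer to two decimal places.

Let the plane be z = a·E + b·N + c.
SP-2−SP-1: 91a + 269b = 64.9;  SP-3−SP-1: 129a + 116b = −0.1.
Solving gives a = −0.31291, b = 0.34712.
Gradient magnitude |∇z| = √(a² + b²) = √(0.09791 + 0.12049) = 0.46734.
True dip = arctan(0.46734) = 25.05°, dipping toward SE (azimuth ≈ 138°).

25.05°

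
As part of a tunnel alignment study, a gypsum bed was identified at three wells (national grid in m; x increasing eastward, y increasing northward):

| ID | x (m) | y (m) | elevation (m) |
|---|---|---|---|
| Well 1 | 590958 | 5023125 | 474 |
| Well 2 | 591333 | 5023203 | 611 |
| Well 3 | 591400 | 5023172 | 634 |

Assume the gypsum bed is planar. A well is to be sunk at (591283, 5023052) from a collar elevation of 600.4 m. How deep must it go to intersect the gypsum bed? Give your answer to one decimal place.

12.3 m

Two edge vectors: Well 1→Well 2 = (375, 78, 137), Well 1→Well 3 = (442, 47, 160).
Normal n = (Well 1→Well 2) × (Well 1→Well 3) = (6041, 554, -16851).
So ∂z/∂x = −n_x/n_z = 0.358495045 and ∂z/∂y = −n_y/n_z = 0.032876387.
Intercept c from Well 1: 474 − 211855.51 − 165142.20 = −376523.72.
At (591283, 5023052): z_contact = 211972.03 + 165139.80 − 376523.72 = 588.11 m.
Depth below ground = 600.4 − 588.11 = 12.3 m.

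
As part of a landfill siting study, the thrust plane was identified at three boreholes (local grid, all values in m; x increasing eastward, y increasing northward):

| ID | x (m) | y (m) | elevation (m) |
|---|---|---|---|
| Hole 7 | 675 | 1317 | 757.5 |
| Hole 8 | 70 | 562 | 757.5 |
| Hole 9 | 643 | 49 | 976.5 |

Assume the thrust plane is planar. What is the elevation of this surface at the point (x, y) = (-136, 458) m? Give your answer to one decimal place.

730.2 m

Two edge vectors: Hole 7→Hole 8 = (-605, -755, 0), Hole 7→Hole 9 = (-32, -1268, 219).
Normal n = (Hole 7→Hole 8) × (Hole 7→Hole 9) = (-165345, 132495, 742980).
So ∂z/∂x = −n_x/n_z = 0.222543 and ∂z/∂y = −n_y/n_z = −0.178329.
Intercept c from Hole 7: 757.5 − 150.22 + 234.86 = 842.14.
At (-136, 458): z = −30.3 − 81.7 + 842.14 = 730.2 m.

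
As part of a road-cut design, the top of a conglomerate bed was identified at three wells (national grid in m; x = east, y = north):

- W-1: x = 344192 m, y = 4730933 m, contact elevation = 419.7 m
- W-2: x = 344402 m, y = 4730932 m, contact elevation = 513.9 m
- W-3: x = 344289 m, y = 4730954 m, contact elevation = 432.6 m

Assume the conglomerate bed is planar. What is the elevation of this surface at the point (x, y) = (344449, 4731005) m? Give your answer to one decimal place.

430.5 m

Two edge vectors: W-1→W-2 = (210, -1, 94.2), W-1→W-3 = (97, 21, 12.9).
Normal n = (W-1→W-2) × (W-1→W-3) = (-1991.1, 6428.4, 4507).
So ∂z/∂x = −n_x/n_z = 0.441779454 and ∂z/∂y = −n_y/n_z = −1.426314622.
Intercept c from W-1: 419.7 − 152056.95 + 6747798.91 = 6596161.66.
At (344449, 4731005): z = 152170.5 − 6747901.6 + 6596161.66 = 430.5 m.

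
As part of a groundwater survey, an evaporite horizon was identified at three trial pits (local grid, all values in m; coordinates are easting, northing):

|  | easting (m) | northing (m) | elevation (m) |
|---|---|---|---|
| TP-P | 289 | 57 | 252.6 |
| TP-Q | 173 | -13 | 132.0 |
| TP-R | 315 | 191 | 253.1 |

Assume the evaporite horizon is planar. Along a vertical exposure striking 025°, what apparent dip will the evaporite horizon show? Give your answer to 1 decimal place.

Two edge vectors: TP-P→TP-Q = (-116, -70, -120.6), TP-P→TP-R = (26, 134, 0.5).
Normal n = (TP-P→TP-Q) × (TP-P→TP-R) = (16125.4, -3077.6, -13724).
So ∂z/∂easting = −n_x/n_z = 1.17498 and ∂z/∂northing = −n_y/n_z = −0.22425.
Unit vector along 025° is (sin 25°, cos 25°) = (0.4226, 0.9063).
Slope in that direction = a·(0.4226) + b·(0.9063) = 0.29333.
Apparent dip = arctan|0.29333| = 16.3° (true dip is 50.1°, so apparent ≤ true as expected).

16.3°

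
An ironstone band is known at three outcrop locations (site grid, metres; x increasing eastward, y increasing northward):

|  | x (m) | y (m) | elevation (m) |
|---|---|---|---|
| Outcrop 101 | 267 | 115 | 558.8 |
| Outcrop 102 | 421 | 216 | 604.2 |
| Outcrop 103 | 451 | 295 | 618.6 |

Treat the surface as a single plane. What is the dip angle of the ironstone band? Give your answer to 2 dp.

Two edge vectors: Outcrop 101→Outcrop 102 = (154, 101, 45.4), Outcrop 101→Outcrop 103 = (184, 180, 59.8).
Normal n = (Outcrop 101→Outcrop 102) × (Outcrop 101→Outcrop 103) = (-2132.2, -855.6, 9136).
So ∂z/∂x = −n_x/n_z = 0.23338 and ∂z/∂y = −n_y/n_z = 0.09365.
Gradient magnitude |∇z| = √(a² + b²) = √(0.05447 + 0.00877) = 0.25147.
True dip = arctan(0.25147) = 14.12°, dipping toward WSW (azimuth ≈ 248°).

14.12°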